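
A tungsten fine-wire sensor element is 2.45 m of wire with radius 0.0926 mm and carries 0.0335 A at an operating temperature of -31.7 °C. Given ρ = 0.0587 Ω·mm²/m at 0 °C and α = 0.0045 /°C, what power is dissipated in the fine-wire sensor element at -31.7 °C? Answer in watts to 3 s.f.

ρ = 0.0587 Ω·mm²/m = 5.87×10^-8 Ω·m
A = πr² = π(9.2600e-05 m)² = 2.694e-08 m²
R₍0₎ = ρL/A = (5.87×10^-8)(2.45)/(2.694e-08) = 5.339 Ω
R₍-31.7₎ = R₍0₎(1 + αΔT) = 5.339 × (1 + 0.0045×-31.7) = 4.577 Ω
P = I²R = (0.0335)² × 4.577 = 0.00514 W

0.00514 W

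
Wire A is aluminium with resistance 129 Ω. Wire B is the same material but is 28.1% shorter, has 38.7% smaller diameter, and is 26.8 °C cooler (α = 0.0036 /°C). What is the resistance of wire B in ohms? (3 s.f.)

R ∝ ρL/d² with ρ ∝ (1+αΔT), so R_B/R_A = (1 − 28.1/100) × (1 − 38.7/100)⁻² × (1 − 0.0036×26.8)
= 0.719 × 2.661 × 0.9035 = 1.729
R_B = 1.729 × 129 = 223 Ω

223 Ω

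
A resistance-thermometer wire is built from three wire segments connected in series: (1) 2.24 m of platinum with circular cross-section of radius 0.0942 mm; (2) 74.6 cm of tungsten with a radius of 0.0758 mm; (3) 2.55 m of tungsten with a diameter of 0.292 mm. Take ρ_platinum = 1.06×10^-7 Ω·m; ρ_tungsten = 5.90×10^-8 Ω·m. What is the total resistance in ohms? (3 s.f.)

13.2 Ω

Seg 1: A = πr² = π(9.4200e-05 m)² = 2.788e-08 m²
R_1 = (1.06×10^-7)(2.24)/(2.788e-08) = 8.517 Ω
Seg 2: A = πr² = π(7.5800e-05 m)² = 1.805e-08 m²
R_2 = (5.90×10^-8)(0.746)/(1.805e-08) = 2.438 Ω
Seg 3: A = π(d/2)² = π(1.4600e-04 m)² = 6.697e-08 m²
R_3 = (5.90×10^-8)(2.55)/(6.697e-08) = 2.247 Ω
R_total = R_1 + R_2 + R_3 = 13.2 Ω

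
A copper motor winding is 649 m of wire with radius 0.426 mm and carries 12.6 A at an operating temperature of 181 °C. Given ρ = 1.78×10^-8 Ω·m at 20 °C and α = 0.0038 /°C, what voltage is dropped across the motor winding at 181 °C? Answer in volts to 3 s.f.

A = πr² = π(4.2600e-04 m)² = 5.701e-07 m²
R₍20₎ = ρL/A = (1.78×10^-8)(649)/(5.701e-07) = 20.26 Ω
R₍181₎ = R₍20₎(1 + αΔT) = 20.26 × (1 + 0.0038×161) = 32.66 Ω
V = IR = 12.6 × 32.66 = 412 V

412 V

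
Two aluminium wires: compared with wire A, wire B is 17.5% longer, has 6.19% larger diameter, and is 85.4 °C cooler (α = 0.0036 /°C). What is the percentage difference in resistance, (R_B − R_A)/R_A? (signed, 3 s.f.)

R ∝ ρL/d² with ρ ∝ (1+αΔT), so R_B/R_A = (1 + 17.5/100) × (1 + 6.19/100)⁻² × (1 − 0.0036×85.4)
= 1.175 × 0.8868 × 0.6926 = 0.7217
(R_B − R_A)/R_A = 0.7217 − 1 = -27.8%

-27.8%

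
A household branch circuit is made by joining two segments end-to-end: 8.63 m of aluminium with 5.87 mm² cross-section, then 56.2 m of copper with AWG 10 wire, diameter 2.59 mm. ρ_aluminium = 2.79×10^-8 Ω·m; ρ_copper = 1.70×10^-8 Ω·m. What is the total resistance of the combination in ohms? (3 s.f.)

Segment 1: A = 5.87 mm² = 5.870e-06 m²
R₁ = ρL/A = (2.79×10^-8)(8.63)/(5.870e-06) = 0.04102 Ω
Segment 2: A = π(2.59/2 mm)² = π(1.2950e-03 m)² = 5.269e-06 m²
R₂ = (1.70×10^-8)(56.2)/(5.269e-06) = 0.1813 Ω
R = R₁ + R₂ = 0.222 Ω

0.222 Ω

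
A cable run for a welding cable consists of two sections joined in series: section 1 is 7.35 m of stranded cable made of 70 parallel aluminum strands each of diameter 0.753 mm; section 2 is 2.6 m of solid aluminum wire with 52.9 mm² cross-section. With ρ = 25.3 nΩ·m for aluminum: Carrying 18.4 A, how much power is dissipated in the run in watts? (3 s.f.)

ρ = 25.3 nΩ·m = 2.53×10^-8 Ω·m
Section 1: A_strand = π(3.7650e-04)² = 4.453e-07 m²; R₁ = ρL/(N·A_s) = (2.53×10^-8)(7.35)/(70×4.453e-07) = 0.005965 Ω
Section 2: A = 52.9 mm² = 5.290e-05 m²
R₂ = (2.53×10^-8)(2.6)/(5.290e-05) = 0.001243 Ω
R = R₁ + R₂ = 0.007209 Ω
P = I²R = (18.4)² × 0.007209 = 2.44 W

2.44 W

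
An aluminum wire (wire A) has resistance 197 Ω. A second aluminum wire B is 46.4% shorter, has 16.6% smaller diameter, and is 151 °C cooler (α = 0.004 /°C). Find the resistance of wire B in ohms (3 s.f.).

60.1 Ω

R ∝ ρL/d² with ρ ∝ (1+αΔT), so R_B/R_A = (1 − 46.4/100) × (1 − 16.6/100)⁻² × (1 − 0.004×151)
= 0.536 × 1.438 × 0.396 = 0.3052
R_B = 0.3052 × 197 = 60.1 Ω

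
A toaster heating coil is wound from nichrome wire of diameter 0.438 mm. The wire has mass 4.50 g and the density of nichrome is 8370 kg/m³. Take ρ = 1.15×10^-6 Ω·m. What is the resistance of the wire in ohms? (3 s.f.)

A = π(d/2)² = π(2.1900e-04 m)² = 1.5067e-07 m²
L = m/(density·A) = 0.0045/(8370×1.5067e-07) = 3.568 m
R = ρL/A = (1.15×10^-6)(3.568)/(1.5067e-07) = 27.2 Ω

27.2 Ω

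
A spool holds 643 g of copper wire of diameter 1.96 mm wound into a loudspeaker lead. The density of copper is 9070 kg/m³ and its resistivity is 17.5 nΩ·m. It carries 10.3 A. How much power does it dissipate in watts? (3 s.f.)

14.5 W

ρ = 17.5 nΩ·m = 1.75×10^-8 Ω·m
A = π(d/2)² = π(9.8000e-04 m)² = 3.0172e-06 m²
L = m/(density·A) = 0.643/(9070×3.0172e-06) = 23.5 m
R = ρL/A = (1.75×10^-8)(23.5)/(3.0172e-06) = 0.1363 Ω
P = I²R = (10.3)² × 0.1363 = 14.5 W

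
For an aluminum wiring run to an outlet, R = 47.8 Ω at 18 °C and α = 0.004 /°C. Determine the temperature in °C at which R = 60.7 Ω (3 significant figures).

85.5 °C

R = R₀(1 + α(T − T₀)) ⇒ T = T₀ + (R/R₀ − 1)/α
T = 18 + (60.7/47.8 − 1)/0.004 = 18 + (0.2699)/0.004 = 85.5 °C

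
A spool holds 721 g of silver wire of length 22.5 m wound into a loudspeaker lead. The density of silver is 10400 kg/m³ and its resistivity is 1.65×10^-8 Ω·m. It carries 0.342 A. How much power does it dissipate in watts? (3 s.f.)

A = m/(density·L) = 0.721/(10400×22.5) = 3.0812e-06 m²
R = ρL/A = (1.65×10^-8)(22.5)/(3.0812e-06) = 0.1205 Ω
P = I²R = (0.342)² × 0.1205 = 0.0141 W

0.0141 W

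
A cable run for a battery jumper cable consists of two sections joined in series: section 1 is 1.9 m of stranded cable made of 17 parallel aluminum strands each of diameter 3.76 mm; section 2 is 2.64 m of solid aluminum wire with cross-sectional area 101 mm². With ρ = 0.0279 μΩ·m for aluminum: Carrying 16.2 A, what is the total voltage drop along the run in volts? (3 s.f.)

0.0164 V

ρ = 0.0279 μΩ·m = 2.79×10^-8 Ω·m
Section 1: A_strand = π(1.8800e-03)² = 1.110e-05 m²; R₁ = ρL/(N·A_s) = (2.79×10^-8)(1.9)/(17×1.110e-05) = 2.808×10^-4 Ω
Section 2: A = 101 mm² = 1.010e-04 m²
R₂ = (2.79×10^-8)(2.64)/(1.010e-04) = 7.293×10^-4 Ω
R = R₁ + R₂ = 0.00101 Ω
V = IR = 16.2 × 0.00101 = 0.0164 V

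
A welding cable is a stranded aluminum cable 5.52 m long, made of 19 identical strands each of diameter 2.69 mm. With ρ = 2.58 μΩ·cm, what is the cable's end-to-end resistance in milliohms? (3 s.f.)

1.32 mΩ

ρ = 2.58 μΩ·cm = 2.58×10^-8 Ω·m
A_strand = π(1.3450e-03 m)² = 5.683e-06 m²
R_strand = ρL/A = (2.58×10^-8)(5.52)/(5.683e-06) = 0.02506 Ω
R_total = R_strand/N = 0.02506/19 = 1.32 mΩ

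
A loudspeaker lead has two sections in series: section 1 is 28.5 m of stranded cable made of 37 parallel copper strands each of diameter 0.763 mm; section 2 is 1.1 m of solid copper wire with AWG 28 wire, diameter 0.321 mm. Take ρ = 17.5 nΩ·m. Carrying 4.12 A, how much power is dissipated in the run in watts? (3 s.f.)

ρ = 17.5 nΩ·m = 1.75×10^-8 Ω·m
Section 1: A_strand = π(3.8150e-04)² = 4.572e-07 m²; R₁ = ρL/(N·A_s) = (1.75×10^-8)(28.5)/(37×4.572e-07) = 0.02948 Ω
Section 2: A = π(0.321/2 mm)² = π(1.6050e-04 m)² = 8.093e-08 m²
R₂ = (1.75×10^-8)(1.1)/(8.093e-08) = 0.2379 Ω
R = R₁ + R₂ = 0.2673 Ω
P = I²R = (4.12)² × 0.2673 = 4.54 W

4.54 W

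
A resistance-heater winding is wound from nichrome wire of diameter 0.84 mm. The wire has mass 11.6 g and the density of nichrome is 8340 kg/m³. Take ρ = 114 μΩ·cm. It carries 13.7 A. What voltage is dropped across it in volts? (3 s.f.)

ρ = 114 μΩ·cm = 1.14×10^-6 Ω·m
A = π(d/2)² = π(4.2000e-04 m)² = 5.5418e-07 m²
L = m/(density·A) = 0.0116/(8340×5.5418e-07) = 2.51 m
R = ρL/A = (1.14×10^-6)(2.51)/(5.5418e-07) = 5.163 Ω
V = IR = 13.7 × 5.163 = 70.7 V

70.7 V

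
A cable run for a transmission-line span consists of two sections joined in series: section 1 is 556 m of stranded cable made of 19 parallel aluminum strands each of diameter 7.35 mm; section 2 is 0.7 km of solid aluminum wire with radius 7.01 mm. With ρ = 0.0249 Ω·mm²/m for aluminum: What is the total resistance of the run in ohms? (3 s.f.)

ρ = 0.0249 Ω·mm²/m = 2.49×10^-8 Ω·m
Section 1: A_strand = π(3.6750e-03)² = 4.243e-05 m²; R₁ = ρL/(N·A_s) = (2.49×10^-8)(556)/(19×4.243e-05) = 0.01717 Ω
Section 2: A = πr² = π(7.0100e-03 m)² = 1.544e-04 m²
R₂ = (2.49×10^-8)(700)/(1.544e-04) = 0.1129 Ω
R = R₁ + R₂ = 0.130 Ω

0.130 Ω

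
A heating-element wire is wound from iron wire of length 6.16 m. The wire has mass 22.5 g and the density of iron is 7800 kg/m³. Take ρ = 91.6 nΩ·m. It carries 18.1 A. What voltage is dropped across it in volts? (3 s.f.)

ρ = 91.6 nΩ·m = 9.16×10^-8 Ω·m
A = m/(density·L) = 0.0225/(7800×6.16) = 4.6828e-07 m²
R = ρL/A = (9.16×10^-8)(6.16)/(4.6828e-07) = 1.205 Ω
V = IR = 18.1 × 1.205 = 21.8 V

21.8 V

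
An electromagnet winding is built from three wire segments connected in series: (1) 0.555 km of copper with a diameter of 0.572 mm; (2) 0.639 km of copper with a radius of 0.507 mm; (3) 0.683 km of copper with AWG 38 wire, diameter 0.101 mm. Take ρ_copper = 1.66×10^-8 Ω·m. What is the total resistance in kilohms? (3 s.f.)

1.46 kΩ

Seg 1: A = π(d/2)² = π(2.8600e-04 m)² = 2.570e-07 m²
R_1 = (1.66×10^-8)(555)/(2.570e-07) = 35.85 Ω
Seg 2: A = πr² = π(5.0700e-04 m)² = 8.075e-07 m²
R_2 = (1.66×10^-8)(639)/(8.075e-07) = 13.14 Ω
Seg 3: A = π(0.101/2 mm)² = π(5.0500e-05 m)² = 8.012e-09 m²
R_3 = (1.66×10^-8)(683)/(8.012e-09) = 1415 Ω
R_total = R_1 + R_2 + R_3 = 1.46 kΩ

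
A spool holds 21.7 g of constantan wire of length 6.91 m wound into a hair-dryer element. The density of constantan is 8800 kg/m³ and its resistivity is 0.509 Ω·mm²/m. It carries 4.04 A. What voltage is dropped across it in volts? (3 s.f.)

39.8 V

ρ = 0.509 Ω·mm²/m = 5.09×10^-7 Ω·m
A = m/(density·L) = 0.0217/(8800×6.91) = 3.5686e-07 m²
R = ρL/A = (5.09×10^-7)(6.91)/(3.5686e-07) = 9.856 Ω
V = IR = 4.04 × 9.856 = 39.8 V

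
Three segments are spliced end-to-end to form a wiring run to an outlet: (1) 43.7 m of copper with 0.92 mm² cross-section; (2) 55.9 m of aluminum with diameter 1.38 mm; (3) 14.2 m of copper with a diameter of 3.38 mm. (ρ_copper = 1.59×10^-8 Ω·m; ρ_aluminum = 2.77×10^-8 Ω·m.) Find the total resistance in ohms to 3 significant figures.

1.82 Ω

Seg 1: A = 0.92 mm² = 9.200e-07 m²
R_1 = (1.59×10^-8)(43.7)/(9.200e-07) = 0.7553 Ω
Seg 2: A = π(d/2)² = π(6.9000e-04 m)² = 1.496e-06 m²
R_2 = (2.77×10^-8)(55.9)/(1.496e-06) = 1.035 Ω
Seg 3: A = π(d/2)² = π(1.6900e-03 m)² = 8.973e-06 m²
R_3 = (1.59×10^-8)(14.2)/(8.973e-06) = 0.02516 Ω
R_total = R_1 + R_2 + R_3 = 1.82 Ω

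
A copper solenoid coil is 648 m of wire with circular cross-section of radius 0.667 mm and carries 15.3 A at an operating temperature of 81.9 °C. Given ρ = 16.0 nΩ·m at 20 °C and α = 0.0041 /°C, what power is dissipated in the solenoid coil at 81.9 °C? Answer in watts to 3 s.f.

2180 W

ρ = 16.0 nΩ·m = 1.60×10^-8 Ω·m
A = πr² = π(6.6700e-04 m)² = 1.398e-06 m²
R₍20₎ = ρL/A = (1.60×10^-8)(648)/(1.398e-06) = 7.418 Ω
R₍81.9₎ = R₍20₎(1 + αΔT) = 7.418 × (1 + 0.0041×61.9) = 9.301 Ω
P = I²R = (15.3)² × 9.301 = 2180 W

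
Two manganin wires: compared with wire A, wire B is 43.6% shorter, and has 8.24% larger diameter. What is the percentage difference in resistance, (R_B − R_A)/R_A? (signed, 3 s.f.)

R ∝ L/d², so R_B/R_A = (1 − 43.6/100) × (1 + 8.24/100)⁻²
= 0.564 × 0.8535 = 0.4814
(R_B − R_A)/R_A = 0.4814 − 1 = -51.9%

-51.9%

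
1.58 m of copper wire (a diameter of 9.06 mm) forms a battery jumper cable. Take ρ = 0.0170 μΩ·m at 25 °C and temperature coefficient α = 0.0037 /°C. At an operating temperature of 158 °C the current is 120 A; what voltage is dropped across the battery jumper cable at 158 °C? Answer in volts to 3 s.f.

0.0746 V

ρ = 0.0170 μΩ·m = 1.70×10^-8 Ω·m
A = π(d/2)² = π(4.5300e-03 m)² = 6.447e-05 m²
R₍25₎ = ρL/A = (1.70×10^-8)(1.58)/(6.447e-05) = 4.166×10^-4 Ω
R₍158₎ = R₍25₎(1 + αΔT) = 4.166×10^-4 × (1 + 0.0037×133) = 6.217×10^-4 Ω
V = IR = 120 × 6.217×10^-4 = 0.0746 V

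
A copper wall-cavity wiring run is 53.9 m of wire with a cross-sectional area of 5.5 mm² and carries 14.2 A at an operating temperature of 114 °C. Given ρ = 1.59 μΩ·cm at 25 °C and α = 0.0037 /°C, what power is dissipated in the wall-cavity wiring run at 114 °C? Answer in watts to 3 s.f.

41.8 W

ρ = 1.59 μΩ·cm = 1.59×10^-8 Ω·m
A = 5.5 mm² = 5.500e-06 m²
R₍25₎ = ρL/A = (1.59×10^-8)(53.9)/(5.500e-06) = 0.1558 Ω
R₍114₎ = R₍25₎(1 + αΔT) = 0.1558 × (1 + 0.0037×89) = 0.2071 Ω
P = I²R = (14.2)² × 0.2071 = 41.8 W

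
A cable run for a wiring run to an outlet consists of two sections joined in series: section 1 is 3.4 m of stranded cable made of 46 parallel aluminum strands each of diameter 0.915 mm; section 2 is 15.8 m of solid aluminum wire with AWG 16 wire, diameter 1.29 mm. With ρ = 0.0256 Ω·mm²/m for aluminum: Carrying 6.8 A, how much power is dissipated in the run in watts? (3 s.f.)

14.4 W

ρ = 0.0256 Ω·mm²/m = 2.56×10^-8 Ω·m
Section 1: A_strand = π(4.5750e-04)² = 6.576e-07 m²; R₁ = ρL/(N·A_s) = (2.56×10^-8)(3.4)/(46×6.576e-07) = 0.002878 Ω
Section 2: A = π(1.29/2 mm)² = π(6.4500e-04 m)² = 1.307e-06 m²
R₂ = (2.56×10^-8)(15.8)/(1.307e-06) = 0.3095 Ω
R = R₁ + R₂ = 0.3124 Ω
P = I²R = (6.8)² × 0.3124 = 14.4 W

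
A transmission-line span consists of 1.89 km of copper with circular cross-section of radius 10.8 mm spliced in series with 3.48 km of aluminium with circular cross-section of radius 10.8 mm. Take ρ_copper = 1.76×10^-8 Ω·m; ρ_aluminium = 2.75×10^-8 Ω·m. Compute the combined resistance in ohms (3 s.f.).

0.352 Ω

Segment 1: A = πr² = π(1.0800e-02 m)² = 3.664e-04 m²
R₁ = ρL/A = (1.76×10^-8)(1890)/(3.664e-04) = 0.09078 Ω
R₂ = (2.75×10^-8)(3480)/(3.664e-04) = 0.2612 Ω
R = R₁ + R₂ = 0.352 Ω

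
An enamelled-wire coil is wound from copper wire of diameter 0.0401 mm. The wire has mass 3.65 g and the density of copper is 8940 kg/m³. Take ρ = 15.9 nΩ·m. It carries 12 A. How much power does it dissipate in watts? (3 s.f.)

5.86×10^5 W

ρ = 15.9 nΩ·m = 1.59×10^-8 Ω·m
A = π(d/2)² = π(2.0050e-05 m)² = 1.2629e-09 m²
L = m/(density·A) = 0.00365/(8940×1.2629e-09) = 323.3 m
R = ρL/A = (1.59×10^-8)(323.3)/(1.2629e-09) = 4070 Ω
P = I²R = (12)² × 4070 = 5.86×10^5 W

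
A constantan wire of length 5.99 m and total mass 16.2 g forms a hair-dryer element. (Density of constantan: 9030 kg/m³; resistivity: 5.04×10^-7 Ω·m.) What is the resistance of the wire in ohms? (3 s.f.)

10.1 Ω

A = m/(density·L) = 0.0162/(9030×5.99) = 2.9950e-07 m²
R = ρL/A = (5.04×10^-7)(5.99)/(2.9950e-07) = 10.1 Ω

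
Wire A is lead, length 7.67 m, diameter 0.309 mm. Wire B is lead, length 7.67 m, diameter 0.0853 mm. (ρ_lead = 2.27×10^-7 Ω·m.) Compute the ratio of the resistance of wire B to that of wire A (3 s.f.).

R ∝ ρL/d², so R_B/R_A = (d_A/d_B)²
= (0.309/0.0853)² = 13.1

13.1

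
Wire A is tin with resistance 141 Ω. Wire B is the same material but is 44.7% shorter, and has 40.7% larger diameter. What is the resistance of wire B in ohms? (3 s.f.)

R ∝ L/d², so R_B/R_A = (1 − 44.7/100) × (1 + 40.7/100)⁻²
= 0.553 × 0.5051 = 0.2793
R_B = 0.2793 × 141 = 39.4 Ω

39.4 Ω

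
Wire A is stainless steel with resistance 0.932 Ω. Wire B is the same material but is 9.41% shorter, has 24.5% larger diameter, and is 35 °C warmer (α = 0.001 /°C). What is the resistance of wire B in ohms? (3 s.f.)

0.564 Ω

R ∝ ρL/d² with ρ ∝ (1+αΔT), so R_B/R_A = (1 − 9.41/100) × (1 + 24.5/100)⁻² × (1 + 0.001×35)
= 0.9059 × 0.6452 × 1.035 = 0.6049
R_B = 0.6049 × 0.932 = 0.564 Ω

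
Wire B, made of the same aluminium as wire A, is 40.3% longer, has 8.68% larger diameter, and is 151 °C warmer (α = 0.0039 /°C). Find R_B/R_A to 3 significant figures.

1.89

R ∝ ρL/d² with ρ ∝ (1+αΔT), so R_B/R_A = (1 + 40.3/100) × (1 + 8.68/100)⁻² × (1 + 0.0039×151)
= 1.403 × 0.8466 × 1.589 = 1.89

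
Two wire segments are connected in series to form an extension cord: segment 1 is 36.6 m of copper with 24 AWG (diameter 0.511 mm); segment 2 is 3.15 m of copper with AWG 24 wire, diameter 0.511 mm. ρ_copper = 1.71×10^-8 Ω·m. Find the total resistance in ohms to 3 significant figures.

Segment 1: A = π(0.511/2 mm)² = π(2.5550e-04 m)² = 2.051e-07 m²
R₁ = ρL/A = (1.71×10^-8)(36.6)/(2.051e-07) = 3.052 Ω
Segment 2: A = π(0.511/2 mm)² = π(2.5550e-04 m)² = 2.051e-07 m²
R₂ = (1.71×10^-8)(3.15)/(2.051e-07) = 0.2626 Ω
R = R₁ + R₂ = 3.31 Ω

3.31 Ω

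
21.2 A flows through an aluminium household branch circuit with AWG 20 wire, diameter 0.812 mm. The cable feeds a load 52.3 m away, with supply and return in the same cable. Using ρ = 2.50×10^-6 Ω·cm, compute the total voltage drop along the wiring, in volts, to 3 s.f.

ρ = 2.50×10^-6 Ω·cm = 2.50×10^-8 Ω·m
A = π(0.812/2 mm)² = π(4.0600e-04 m)² = 5.178e-07 m²
Total conductor length (both ways) L = 2 × 52.3 = 104.6 m
R = ρL/A = (2.50×10^-8)(104.6)/(5.178e-07) = 5.05 Ω
V = IR = 21.2 × 5.05 = 107 V

107 V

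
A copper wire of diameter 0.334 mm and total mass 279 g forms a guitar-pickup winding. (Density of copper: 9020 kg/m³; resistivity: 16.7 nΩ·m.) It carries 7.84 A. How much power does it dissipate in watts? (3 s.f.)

ρ = 16.7 nΩ·m = 1.67×10^-8 Ω·m
A = π(d/2)² = π(1.6700e-04 m)² = 8.7616e-08 m²
L = m/(density·A) = 0.279/(9020×8.7616e-08) = 353 m
R = ρL/A = (1.67×10^-8)(353)/(8.7616e-08) = 67.29 Ω
P = I²R = (7.84)² × 67.29 = 4140 W

4140 W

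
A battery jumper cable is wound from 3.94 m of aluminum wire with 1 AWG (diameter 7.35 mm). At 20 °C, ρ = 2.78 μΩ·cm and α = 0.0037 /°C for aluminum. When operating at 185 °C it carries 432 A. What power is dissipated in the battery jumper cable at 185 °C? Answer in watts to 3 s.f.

ρ = 2.78 μΩ·cm = 2.78×10^-8 Ω·m
A = π(7.35/2 mm)² = π(3.6750e-03 m)² = 4.243e-05 m²
R₍20₎ = ρL/A = (2.78×10^-8)(3.94)/(4.243e-05) = 0.002582 Ω
R₍185₎ = R₍20₎(1 + αΔT) = 0.002582 × (1 + 0.0037×165) = 0.004158 Ω
P = I²R = (432)² × 0.004158 = 776 W

776 W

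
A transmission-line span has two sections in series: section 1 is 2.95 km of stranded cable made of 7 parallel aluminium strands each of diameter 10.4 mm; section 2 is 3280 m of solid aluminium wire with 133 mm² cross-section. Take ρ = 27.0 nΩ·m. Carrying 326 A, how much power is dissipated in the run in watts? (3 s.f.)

85000 W

ρ = 27.0 nΩ·m = 2.70×10^-8 Ω·m
Section 1: A_strand = π(5.2000e-03)² = 8.495e-05 m²; R₁ = ρL/(N·A_s) = (2.70×10^-8)(2950)/(7×8.495e-05) = 0.1339 Ω
Section 2: A = 133 mm² = 1.330e-04 m²
R₂ = (2.70×10^-8)(3280)/(1.330e-04) = 0.6659 Ω
R = R₁ + R₂ = 0.7998 Ω
P = I²R = (326)² × 0.7998 = 85000 W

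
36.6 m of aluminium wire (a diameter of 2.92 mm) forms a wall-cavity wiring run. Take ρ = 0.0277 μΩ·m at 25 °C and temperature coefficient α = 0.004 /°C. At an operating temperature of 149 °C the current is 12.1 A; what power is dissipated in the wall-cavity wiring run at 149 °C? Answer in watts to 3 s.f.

ρ = 0.0277 μΩ·m = 2.77×10^-8 Ω·m
A = π(d/2)² = π(1.4600e-03 m)² = 6.697e-06 m²
R₍25₎ = ρL/A = (2.77×10^-8)(36.6)/(6.697e-06) = 0.1514 Ω
R₍149₎ = R₍25₎(1 + αΔT) = 0.1514 × (1 + 0.004×124) = 0.2265 Ω
P = I²R = (12.1)² × 0.2265 = 33.2 W

33.2 W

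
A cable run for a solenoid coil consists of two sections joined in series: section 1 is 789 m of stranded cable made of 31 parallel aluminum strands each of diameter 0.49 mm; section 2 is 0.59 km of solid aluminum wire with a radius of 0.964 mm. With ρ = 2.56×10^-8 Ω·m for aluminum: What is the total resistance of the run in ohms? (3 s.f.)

Section 1: A_strand = π(2.4500e-04)² = 1.886e-07 m²; R₁ = ρL/(N·A_s) = (2.56×10^-8)(789)/(31×1.886e-07) = 3.455 Ω
Section 2: A = πr² = π(9.6400e-04 m)² = 2.919e-06 m²
R₂ = (2.56×10^-8)(590)/(2.919e-06) = 5.174 Ω
R = R₁ + R₂ = 8.63 Ω

8.63 Ω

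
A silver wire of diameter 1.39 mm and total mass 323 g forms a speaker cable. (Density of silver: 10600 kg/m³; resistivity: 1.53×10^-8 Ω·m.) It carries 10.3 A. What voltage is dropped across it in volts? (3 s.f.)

A = π(d/2)² = π(6.9500e-04 m)² = 1.5175e-06 m²
L = m/(density·A) = 0.323/(10600×1.5175e-06) = 20.08 m
R = ρL/A = (1.53×10^-8)(20.08)/(1.5175e-06) = 0.2025 Ω
V = IR = 10.3 × 0.2025 = 2.09 V

2.09 V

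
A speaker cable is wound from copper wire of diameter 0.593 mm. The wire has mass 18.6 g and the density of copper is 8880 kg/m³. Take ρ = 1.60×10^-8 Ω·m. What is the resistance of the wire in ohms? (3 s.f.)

0.439 Ω

A = π(d/2)² = π(2.9650e-04 m)² = 2.7618e-07 m²
L = m/(density·A) = 0.0186/(8880×2.7618e-07) = 7.584 m
R = ρL/A = (1.60×10^-8)(7.584)/(2.7618e-07) = 0.439 Ω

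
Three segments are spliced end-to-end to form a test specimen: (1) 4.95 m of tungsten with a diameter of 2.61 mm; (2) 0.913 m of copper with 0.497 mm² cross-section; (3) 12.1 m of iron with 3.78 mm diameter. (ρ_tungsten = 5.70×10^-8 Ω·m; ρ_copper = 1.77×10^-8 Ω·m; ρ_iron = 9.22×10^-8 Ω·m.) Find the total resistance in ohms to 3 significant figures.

0.185 Ω

Seg 1: A = π(d/2)² = π(1.3050e-03 m)² = 5.350e-06 m²
R_1 = (5.70×10^-8)(4.95)/(5.350e-06) = 0.05274 Ω
Seg 2: A = 0.497 mm² = 4.970e-07 m²
R_2 = (1.77×10^-8)(0.913)/(4.970e-07) = 0.03252 Ω
Seg 3: A = π(d/2)² = π(1.8900e-03 m)² = 1.122e-05 m²
R_3 = (9.22×10^-8)(12.1)/(1.122e-05) = 0.09941 Ω
R_total = R_1 + R_2 + R_3 = 0.185 Ω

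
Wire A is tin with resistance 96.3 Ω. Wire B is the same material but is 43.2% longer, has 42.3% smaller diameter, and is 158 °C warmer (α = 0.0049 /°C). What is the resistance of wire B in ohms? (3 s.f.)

R ∝ ρL/d² with ρ ∝ (1+αΔT), so R_B/R_A = (1 + 43.2/100) × (1 − 42.3/100)⁻² × (1 + 0.0049×158)
= 1.432 × 3.004 × 1.774 = 7.631
R_B = 7.631 × 96.3 = 735 Ω

735 Ω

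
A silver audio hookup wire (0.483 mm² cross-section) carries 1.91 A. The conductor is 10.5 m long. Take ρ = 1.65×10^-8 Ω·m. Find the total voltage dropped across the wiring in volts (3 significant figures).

0.685 V

A = 0.483 mm² = 4.830e-07 m²
R = ρL/A = (1.65×10^-8)(10.5)/(4.830e-07) = 0.3587 Ω
V = IR = 1.91 × 0.3587 = 0.685 V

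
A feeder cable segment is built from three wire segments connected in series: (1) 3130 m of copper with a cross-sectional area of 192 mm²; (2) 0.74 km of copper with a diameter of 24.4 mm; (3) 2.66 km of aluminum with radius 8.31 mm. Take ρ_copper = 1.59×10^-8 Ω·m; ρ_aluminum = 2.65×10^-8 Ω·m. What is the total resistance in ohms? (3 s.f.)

0.609 Ω

Seg 1: A = 192 mm² = 1.920e-04 m²
R_1 = (1.59×10^-8)(3130)/(1.920e-04) = 0.2592 Ω
Seg 2: A = π(d/2)² = π(1.2200e-02 m)² = 4.676e-04 m²
R_2 = (1.59×10^-8)(740)/(4.676e-04) = 0.02516 Ω
Seg 3: A = πr² = π(8.3100e-03 m)² = 2.169e-04 m²
R_3 = (2.65×10^-8)(2660)/(2.169e-04) = 0.3249 Ω
R_total = R_1 + R_2 + R_3 = 0.609 Ω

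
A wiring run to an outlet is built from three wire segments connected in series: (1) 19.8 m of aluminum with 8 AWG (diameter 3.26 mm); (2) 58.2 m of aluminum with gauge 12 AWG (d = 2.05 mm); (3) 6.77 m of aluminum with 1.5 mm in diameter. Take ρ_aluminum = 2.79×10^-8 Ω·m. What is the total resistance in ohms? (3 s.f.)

0.665 Ω

Seg 1: A = π(3.26/2 mm)² = π(1.6300e-03 m)² = 8.347e-06 m²
R_1 = (2.79×10^-8)(19.8)/(8.347e-06) = 0.06618 Ω
Seg 2: A = π(2.05/2 mm)² = π(1.0250e-03 m)² = 3.301e-06 m²
R_2 = (2.79×10^-8)(58.2)/(3.301e-06) = 0.492 Ω
Seg 3: A = π(d/2)² = π(7.5000e-04 m)² = 1.767e-06 m²
R_3 = (2.79×10^-8)(6.77)/(1.767e-06) = 0.1069 Ω
R_total = R_1 + R_2 + R_3 = 0.665 Ω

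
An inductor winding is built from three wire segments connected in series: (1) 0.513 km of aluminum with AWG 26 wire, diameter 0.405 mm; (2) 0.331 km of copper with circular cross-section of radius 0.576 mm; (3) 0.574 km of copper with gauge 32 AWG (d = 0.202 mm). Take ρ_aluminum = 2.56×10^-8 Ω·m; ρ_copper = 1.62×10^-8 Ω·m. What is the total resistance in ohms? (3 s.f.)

397 Ω

Seg 1: A = π(0.405/2 mm)² = π(2.0250e-04 m)² = 1.288e-07 m²
R_1 = (2.56×10^-8)(513)/(1.288e-07) = 101.9 Ω
Seg 2: A = πr² = π(5.7600e-04 m)² = 1.042e-06 m²
R_2 = (1.62×10^-8)(331)/(1.042e-06) = 5.145 Ω
Seg 3: A = π(0.202/2 mm)² = π(1.0100e-04 m)² = 3.205e-08 m²
R_3 = (1.62×10^-8)(574)/(3.205e-08) = 290.2 Ω
R_total = R_1 + R_2 + R_3 = 397 Ω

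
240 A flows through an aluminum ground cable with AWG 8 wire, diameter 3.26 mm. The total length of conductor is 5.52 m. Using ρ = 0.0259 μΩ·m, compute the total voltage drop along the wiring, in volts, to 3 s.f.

ρ = 0.0259 μΩ·m = 2.59×10^-8 Ω·m
A = π(3.26/2 mm)² = π(1.6300e-03 m)² = 8.347e-06 m²
R = ρL/A = (2.59×10^-8)(5.52)/(8.347e-06) = 0.01713 Ω
V = IR = 240 × 0.01713 = 4.11 V

4.11 V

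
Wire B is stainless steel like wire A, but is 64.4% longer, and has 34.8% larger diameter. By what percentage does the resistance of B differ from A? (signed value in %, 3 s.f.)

R ∝ L/d², so R_B/R_A = (1 + 64.4/100) × (1 + 34.8/100)⁻²
= 1.644 × 0.5503 = 0.9047
(R_B − R_A)/R_A = 0.9047 − 1 = -9.53%

-9.53%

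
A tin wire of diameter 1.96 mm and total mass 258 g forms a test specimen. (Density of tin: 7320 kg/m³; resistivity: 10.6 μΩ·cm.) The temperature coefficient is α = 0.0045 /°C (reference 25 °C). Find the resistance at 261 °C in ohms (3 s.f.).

ρ = 10.6 μΩ·cm = 1.06×10^-7 Ω·m
A = π(d/2)² = π(9.8000e-04 m)² = 3.0172e-06 m²
L = m/(density·A) = 0.258/(7320×3.0172e-06) = 11.68 m
R = ρL/A = (1.06×10^-7)(11.68)/(3.0172e-06) = 0.4104 Ω
R(261 °C) = 0.4104 × (1 + 0.0045×236) = 0.846 Ω

0.846 Ω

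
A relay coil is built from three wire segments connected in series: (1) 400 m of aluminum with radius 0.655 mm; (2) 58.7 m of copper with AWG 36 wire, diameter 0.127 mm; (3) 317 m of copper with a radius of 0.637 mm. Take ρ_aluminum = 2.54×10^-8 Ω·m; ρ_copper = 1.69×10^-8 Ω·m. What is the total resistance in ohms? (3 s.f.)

Seg 1: A = πr² = π(6.5500e-04 m)² = 1.348e-06 m²
R_1 = (2.54×10^-8)(400)/(1.348e-06) = 7.538 Ω
Seg 2: A = π(0.127/2 mm)² = π(6.3500e-05 m)² = 1.267e-08 m²
R_2 = (1.69×10^-8)(58.7)/(1.267e-08) = 78.31 Ω
Seg 3: A = πr² = π(6.3700e-04 m)² = 1.275e-06 m²
R_3 = (1.69×10^-8)(317)/(1.275e-06) = 4.203 Ω
R_total = R_1 + R_2 + R_3 = 90.1 Ω

90.1 Ω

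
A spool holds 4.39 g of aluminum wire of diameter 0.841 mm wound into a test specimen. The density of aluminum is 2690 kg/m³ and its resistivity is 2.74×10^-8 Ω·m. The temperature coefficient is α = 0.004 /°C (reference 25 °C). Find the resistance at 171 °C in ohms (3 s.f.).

0.230 Ω

A = π(d/2)² = π(4.2050e-04 m)² = 5.5550e-07 m²
L = m/(density·A) = 0.00439/(2690×5.5550e-07) = 2.938 m
R = ρL/A = (2.74×10^-8)(2.938)/(5.5550e-07) = 0.1449 Ω
R(171 °C) = 0.1449 × (1 + 0.004×146) = 0.230 Ω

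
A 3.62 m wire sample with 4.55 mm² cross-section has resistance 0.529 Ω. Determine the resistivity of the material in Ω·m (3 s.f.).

A = 4.55 mm² = 4.550e-06 m²
ρ = RA/L = (0.529)(4.550e-06)/(3.62) = 6.65×10^-7 Ω·m

6.65×10^-7 Ω·m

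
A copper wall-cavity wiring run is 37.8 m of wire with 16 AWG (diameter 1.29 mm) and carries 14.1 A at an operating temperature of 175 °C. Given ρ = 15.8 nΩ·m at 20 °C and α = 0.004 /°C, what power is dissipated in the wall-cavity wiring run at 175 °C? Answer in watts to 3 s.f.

147 W

ρ = 15.8 nΩ·m = 1.58×10^-8 Ω·m
A = π(1.29/2 mm)² = π(6.4500e-04 m)² = 1.307e-06 m²
R₍20₎ = ρL/A = (1.58×10^-8)(37.8)/(1.307e-06) = 0.457 Ω
R₍175₎ = R₍20₎(1 + αΔT) = 0.457 × (1 + 0.004×155) = 0.7403 Ω
P = I²R = (14.1)² × 0.7403 = 147 W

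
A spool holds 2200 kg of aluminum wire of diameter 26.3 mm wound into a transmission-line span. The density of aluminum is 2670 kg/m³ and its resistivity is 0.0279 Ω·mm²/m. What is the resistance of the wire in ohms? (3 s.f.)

0.0779 Ω

ρ = 0.0279 Ω·mm²/m = 2.79×10^-8 Ω·m
A = π(d/2)² = π(1.3150e-02 m)² = 5.4325e-04 m²
L = m/(density·A) = 2200/(2670×5.4325e-04) = 1517 m
R = ρL/A = (2.79×10^-8)(1517)/(5.4325e-04) = 0.0779 Ω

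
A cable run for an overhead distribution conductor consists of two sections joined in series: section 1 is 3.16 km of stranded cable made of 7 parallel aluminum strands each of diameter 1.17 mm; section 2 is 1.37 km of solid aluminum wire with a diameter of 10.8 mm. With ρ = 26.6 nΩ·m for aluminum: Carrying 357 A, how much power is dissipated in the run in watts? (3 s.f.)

1.47×10^6 W

ρ = 26.6 nΩ·m = 2.66×10^-8 Ω·m
Section 1: A_strand = π(5.8500e-04)² = 1.075e-06 m²; R₁ = ρL/(N·A_s) = (2.66×10^-8)(3160)/(7×1.075e-06) = 11.17 Ω
Section 2: A = π(d/2)² = π(5.4000e-03 m)² = 9.161e-05 m²
R₂ = (2.66×10^-8)(1370)/(9.161e-05) = 0.3978 Ω
R = R₁ + R₂ = 11.57 Ω
P = I²R = (357)² × 11.57 = 1.47×10^6 W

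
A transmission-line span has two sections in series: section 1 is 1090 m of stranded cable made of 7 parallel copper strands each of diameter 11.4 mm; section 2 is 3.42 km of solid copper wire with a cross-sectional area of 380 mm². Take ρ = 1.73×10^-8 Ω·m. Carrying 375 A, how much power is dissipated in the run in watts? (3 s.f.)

25600 W

Section 1: A_strand = π(5.7000e-03)² = 1.021e-04 m²; R₁ = ρL/(N·A_s) = (1.73×10^-8)(1090)/(7×1.021e-04) = 0.02639 Ω
Section 2: A = 380 mm² = 3.800e-04 m²
R₂ = (1.73×10^-8)(3420)/(3.800e-04) = 0.1557 Ω
R = R₁ + R₂ = 0.1821 Ω
P = I²R = (375)² × 0.1821 = 25600 W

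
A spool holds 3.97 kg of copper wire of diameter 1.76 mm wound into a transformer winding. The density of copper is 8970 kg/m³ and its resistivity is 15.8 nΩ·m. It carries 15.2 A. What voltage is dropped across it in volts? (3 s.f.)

ρ = 15.8 nΩ·m = 1.58×10^-8 Ω·m
A = π(d/2)² = π(8.8000e-04 m)² = 2.4328e-06 m²
L = m/(density·A) = 3.97/(8970×2.4328e-06) = 181.9 m
R = ρL/A = (1.58×10^-8)(181.9)/(2.4328e-06) = 1.181 Ω
V = IR = 15.2 × 1.181 = 18.0 V

18.0 V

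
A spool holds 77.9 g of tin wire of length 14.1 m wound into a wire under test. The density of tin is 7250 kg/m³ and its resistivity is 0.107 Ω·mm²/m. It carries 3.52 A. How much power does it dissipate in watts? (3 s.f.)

24.5 W

ρ = 0.107 Ω·mm²/m = 1.07×10^-7 Ω·m
A = m/(density·L) = 0.0779/(7250×14.1) = 7.6204e-07 m²
R = ρL/A = (1.07×10^-7)(14.1)/(7.6204e-07) = 1.98 Ω
P = I²R = (3.52)² × 1.98 = 24.5 W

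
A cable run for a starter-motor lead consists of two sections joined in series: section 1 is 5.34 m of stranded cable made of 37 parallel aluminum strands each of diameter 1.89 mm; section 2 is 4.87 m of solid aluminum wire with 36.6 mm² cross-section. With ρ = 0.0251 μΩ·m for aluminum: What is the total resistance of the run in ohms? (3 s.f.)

0.00463 Ω

ρ = 0.0251 μΩ·m = 2.51×10^-8 Ω·m
Section 1: A_strand = π(9.4500e-04)² = 2.806e-06 m²; R₁ = ρL/(N·A_s) = (2.51×10^-8)(5.34)/(37×2.806e-06) = 0.001291 Ω
Section 2: A = 36.6 mm² = 3.660e-05 m²
R₂ = (2.51×10^-8)(4.87)/(3.660e-05) = 0.00334 Ω
R = R₁ + R₂ = 0.00463 Ω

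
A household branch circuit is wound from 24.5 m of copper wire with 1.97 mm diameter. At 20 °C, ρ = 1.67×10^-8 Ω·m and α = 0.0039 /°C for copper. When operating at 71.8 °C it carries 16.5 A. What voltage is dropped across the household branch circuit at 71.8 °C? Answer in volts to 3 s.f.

2.66 V

A = π(d/2)² = π(9.8500e-04 m)² = 3.048e-06 m²
R₍20₎ = ρL/A = (1.67×10^-8)(24.5)/(3.048e-06) = 0.1342 Ω
R₍71.8₎ = R₍20₎(1 + αΔT) = 0.1342 × (1 + 0.0039×51.8) = 0.1614 Ω
V = IR = 16.5 × 0.1614 = 2.66 V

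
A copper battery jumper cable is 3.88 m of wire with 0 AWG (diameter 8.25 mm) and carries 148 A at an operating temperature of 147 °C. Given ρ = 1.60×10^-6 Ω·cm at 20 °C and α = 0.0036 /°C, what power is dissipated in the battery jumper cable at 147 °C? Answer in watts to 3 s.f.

37.1 W

ρ = 1.60×10^-6 Ω·cm = 1.60×10^-8 Ω·m
A = π(8.25/2 mm)² = π(4.1250e-03 m)² = 5.346e-05 m²
R₍20₎ = ρL/A = (1.60×10^-8)(3.88)/(5.346e-05) = 0.001161 Ω
R₍147₎ = R₍20₎(1 + αΔT) = 0.001161 × (1 + 0.0036×127) = 0.001692 Ω
P = I²R = (148)² × 0.001692 = 37.1 W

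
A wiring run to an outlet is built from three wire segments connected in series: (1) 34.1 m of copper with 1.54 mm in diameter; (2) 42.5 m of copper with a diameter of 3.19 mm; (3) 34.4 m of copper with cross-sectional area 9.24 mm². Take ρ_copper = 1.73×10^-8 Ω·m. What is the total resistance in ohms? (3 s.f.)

Seg 1: A = π(d/2)² = π(7.7000e-04 m)² = 1.863e-06 m²
R_1 = (1.73×10^-8)(34.1)/(1.863e-06) = 0.3167 Ω
Seg 2: A = π(d/2)² = π(1.5950e-03 m)² = 7.992e-06 m²
R_2 = (1.73×10^-8)(42.5)/(7.992e-06) = 0.09199 Ω
Seg 3: A = 9.24 mm² = 9.240e-06 m²
R_3 = (1.73×10^-8)(34.4)/(9.240e-06) = 0.06441 Ω
R_total = R_1 + R_2 + R_3 = 0.473 Ω

0.473 Ω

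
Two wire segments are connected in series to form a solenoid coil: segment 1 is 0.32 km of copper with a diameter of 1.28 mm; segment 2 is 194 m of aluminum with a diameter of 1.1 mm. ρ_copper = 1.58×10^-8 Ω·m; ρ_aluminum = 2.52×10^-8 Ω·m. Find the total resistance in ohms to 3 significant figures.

9.07 Ω

Segment 1: A = π(d/2)² = π(6.4000e-04 m)² = 1.287e-06 m²
R₁ = ρL/A = (1.58×10^-8)(320)/(1.287e-06) = 3.929 Ω
Segment 2: A = π(d/2)² = π(5.5000e-04 m)² = 9.503e-07 m²
R₂ = (2.52×10^-8)(194)/(9.503e-07) = 5.144 Ω
R = R₁ + R₂ = 9.07 Ω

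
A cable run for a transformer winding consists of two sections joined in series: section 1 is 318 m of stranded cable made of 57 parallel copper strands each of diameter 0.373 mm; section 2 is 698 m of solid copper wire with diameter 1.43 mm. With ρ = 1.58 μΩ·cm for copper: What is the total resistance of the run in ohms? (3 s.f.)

ρ = 1.58 μΩ·cm = 1.58×10^-8 Ω·m
Section 1: A_strand = π(1.8650e-04)² = 1.093e-07 m²; R₁ = ρL/(N·A_s) = (1.58×10^-8)(318)/(57×1.093e-07) = 0.8067 Ω
Section 2: A = π(d/2)² = π(7.1500e-04 m)² = 1.606e-06 m²
R₂ = (1.58×10^-8)(698)/(1.606e-06) = 6.867 Ω
R = R₁ + R₂ = 7.67 Ω

7.67 Ω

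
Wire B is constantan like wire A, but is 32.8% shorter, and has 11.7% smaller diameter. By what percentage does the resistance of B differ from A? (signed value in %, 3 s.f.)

-13.8%

R ∝ L/d², so R_B/R_A = (1 − 32.8/100) × (1 − 11.7/100)⁻²
= 0.672 × 1.283 = 0.8619
(R_B − R_A)/R_A = 0.8619 − 1 = -13.8%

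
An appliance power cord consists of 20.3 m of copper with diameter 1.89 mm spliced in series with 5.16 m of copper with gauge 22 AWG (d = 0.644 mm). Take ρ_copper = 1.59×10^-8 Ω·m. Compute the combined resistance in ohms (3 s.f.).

Segment 1: A = π(d/2)² = π(9.4500e-04 m)² = 2.806e-06 m²
R₁ = ρL/A = (1.59×10^-8)(20.3)/(2.806e-06) = 0.115 Ω
Segment 2: A = π(0.644/2 mm)² = π(3.2200e-04 m)² = 3.257e-07 m²
R₂ = (1.59×10^-8)(5.16)/(3.257e-07) = 0.2519 Ω
R = R₁ + R₂ = 0.367 Ω

0.367 Ω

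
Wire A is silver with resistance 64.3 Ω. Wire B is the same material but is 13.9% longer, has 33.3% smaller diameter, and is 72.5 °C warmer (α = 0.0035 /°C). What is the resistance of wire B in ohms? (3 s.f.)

206 Ω

R ∝ ρL/d² with ρ ∝ (1+αΔT), so R_B/R_A = (1 + 13.9/100) × (1 − 33.3/100)⁻² × (1 + 0.0035×72.5)
= 1.139 × 2.248 × 1.254 = 3.21
R_B = 3.21 × 64.3 = 206 Ω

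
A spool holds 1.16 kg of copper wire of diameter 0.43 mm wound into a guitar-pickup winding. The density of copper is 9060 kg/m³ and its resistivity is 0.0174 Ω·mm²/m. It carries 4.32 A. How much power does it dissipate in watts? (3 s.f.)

ρ = 0.0174 Ω·mm²/m = 1.74×10^-8 Ω·m
A = π(d/2)² = π(2.1500e-04 m)² = 1.4522e-07 m²
L = m/(density·A) = 1.16/(9060×1.4522e-07) = 881.7 m
R = ρL/A = (1.74×10^-8)(881.7)/(1.4522e-07) = 105.6 Ω
P = I²R = (4.32)² × 105.6 = 1970 W

1970 W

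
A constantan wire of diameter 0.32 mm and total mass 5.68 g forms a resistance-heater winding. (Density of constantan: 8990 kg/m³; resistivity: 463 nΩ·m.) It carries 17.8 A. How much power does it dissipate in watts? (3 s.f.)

14300 W

ρ = 463 nΩ·m = 4.63×10^-7 Ω·m
A = π(d/2)² = π(1.6000e-04 m)² = 8.0425e-08 m²
L = m/(density·A) = 0.00568/(8990×8.0425e-08) = 7.856 m
R = ρL/A = (4.63×10^-7)(7.856)/(8.0425e-08) = 45.23 Ω
P = I²R = (17.8)² × 45.23 = 14300 W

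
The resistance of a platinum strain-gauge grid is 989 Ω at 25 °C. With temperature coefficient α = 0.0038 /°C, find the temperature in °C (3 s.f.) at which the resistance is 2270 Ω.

R = R₀(1 + α(T − T₀)) ⇒ T = T₀ + (R/R₀ − 1)/α
T = 25 + (2270/989 − 1)/0.0038 = 25 + (1.295)/0.0038 = 366 °C

366 °C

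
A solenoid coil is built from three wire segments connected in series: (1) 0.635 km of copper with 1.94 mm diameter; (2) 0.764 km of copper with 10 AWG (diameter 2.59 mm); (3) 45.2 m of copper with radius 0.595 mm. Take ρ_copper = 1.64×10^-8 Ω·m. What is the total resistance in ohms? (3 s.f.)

Seg 1: A = π(d/2)² = π(9.7000e-04 m)² = 2.956e-06 m²
R_1 = (1.64×10^-8)(635)/(2.956e-06) = 3.523 Ω
Seg 2: A = π(2.59/2 mm)² = π(1.2950e-03 m)² = 5.269e-06 m²
R_2 = (1.64×10^-8)(764)/(5.269e-06) = 2.378 Ω
Seg 3: A = πr² = π(5.9500e-04 m)² = 1.112e-06 m²
R_3 = (1.64×10^-8)(45.2)/(1.112e-06) = 0.6665 Ω
R_total = R_1 + R_2 + R_3 = 6.57 Ω

6.57 Ω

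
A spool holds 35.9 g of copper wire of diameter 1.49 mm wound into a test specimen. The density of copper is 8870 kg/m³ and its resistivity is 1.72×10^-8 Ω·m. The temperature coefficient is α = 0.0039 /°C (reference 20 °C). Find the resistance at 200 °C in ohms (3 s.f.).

A = π(d/2)² = π(7.4500e-04 m)² = 1.7437e-06 m²
L = m/(density·A) = 0.0359/(8870×1.7437e-06) = 2.321 m
R = ρL/A = (1.72×10^-8)(2.321)/(1.7437e-06) = 0.0229 Ω
R(200 °C) = 0.0229 × (1 + 0.0039×180) = 0.0390 Ω

0.0390 Ω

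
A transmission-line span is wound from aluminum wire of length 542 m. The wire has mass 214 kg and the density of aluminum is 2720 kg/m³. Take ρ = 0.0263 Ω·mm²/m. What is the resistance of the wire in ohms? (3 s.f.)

ρ = 0.0263 Ω·mm²/m = 2.63×10^-8 Ω·m
A = m/(density·L) = 214/(2720×542) = 1.4516e-04 m²
R = ρL/A = (2.63×10^-8)(542)/(1.4516e-04) = 0.0982 Ω

0.0982 Ω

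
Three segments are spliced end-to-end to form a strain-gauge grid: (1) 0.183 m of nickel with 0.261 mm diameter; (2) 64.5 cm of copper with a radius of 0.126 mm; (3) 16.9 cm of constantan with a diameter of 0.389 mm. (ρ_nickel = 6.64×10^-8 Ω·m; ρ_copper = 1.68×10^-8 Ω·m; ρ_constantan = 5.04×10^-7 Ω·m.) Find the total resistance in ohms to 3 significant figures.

Seg 1: A = π(d/2)² = π(1.3050e-04 m)² = 5.350e-08 m²
R_1 = (6.64×10^-8)(0.183)/(5.350e-08) = 0.2271 Ω
Seg 2: A = πr² = π(1.2600e-04 m)² = 4.988e-08 m²
R_2 = (1.68×10^-8)(0.645)/(4.988e-08) = 0.2173 Ω
Seg 3: A = π(d/2)² = π(1.9450e-04 m)² = 1.188e-07 m²
R_3 = (5.04×10^-7)(0.169)/(1.188e-07) = 0.7167 Ω
R_total = R_1 + R_2 + R_3 = 1.16 Ω

1.16 Ω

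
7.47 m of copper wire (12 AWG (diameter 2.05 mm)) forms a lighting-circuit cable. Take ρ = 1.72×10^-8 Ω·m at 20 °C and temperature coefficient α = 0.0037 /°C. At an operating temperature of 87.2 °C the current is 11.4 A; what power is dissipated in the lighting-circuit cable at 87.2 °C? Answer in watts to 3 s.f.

A = π(2.05/2 mm)² = π(1.0250e-03 m)² = 3.301e-06 m²
R₍20₎ = ρL/A = (1.72×10^-8)(7.47)/(3.301e-06) = 0.03893 Ω
R₍87.2₎ = R₍20₎(1 + αΔT) = 0.03893 × (1 + 0.0037×67.2) = 0.04861 Ω
P = I²R = (11.4)² × 0.04861 = 6.32 W

6.32 W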